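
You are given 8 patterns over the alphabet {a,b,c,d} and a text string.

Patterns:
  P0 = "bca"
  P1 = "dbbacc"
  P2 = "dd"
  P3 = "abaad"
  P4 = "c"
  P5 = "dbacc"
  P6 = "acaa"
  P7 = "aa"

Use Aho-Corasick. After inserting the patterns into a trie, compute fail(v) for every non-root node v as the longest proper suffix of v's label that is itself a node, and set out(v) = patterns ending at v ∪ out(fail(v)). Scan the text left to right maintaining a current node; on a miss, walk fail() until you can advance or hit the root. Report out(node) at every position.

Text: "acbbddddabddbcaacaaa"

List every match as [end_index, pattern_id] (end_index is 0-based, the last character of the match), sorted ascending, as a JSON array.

Construct AC machine:
Trie (insert patterns):
  n0 'ε': a→11 b→1 c→16 d→4
  n1 'b': c→2
  n2 'bc': a→3
  n3 'bca': ·  ←P0
  n4 'd': b→5 d→10
  n5 'db': a→17 b→6
  n6 'dbb': a→7
  n7 'dbba': c→8
  n8 'dbbac': c→9
  n9 'dbbacc': ·  ←P1
  n10 'dd': ·  ←P2
  n11 'a': a→23 b→12 c→20
  n12 'ab': a→13
  n13 'aba': a→14
  n14 'abaa': d→15
  n15 'abaad': ·  ←P3
  n16 'c': ·  ←P4
  n17 'dba': c→18
  n18 'dbac': c→19
  n19 'dbacc': ·  ←P5
  n20 'ac': a→21
  n21 'aca': a→22
  n22 'acaa': ·  ←P6
  n23 'aa': ·  ←P7

BFS fail/out derivation:
  n1('b'): parent n0 fail=0; on 'b' 0 → fail=0;  out ∅∪∅=∅
  n4('d'): parent n0 fail=0; on 'd' 0 → fail=0;  out ∅∪∅=∅
  n11('a'): parent n0 fail=0; on 'a' 0 → fail=0;  out ∅∪∅=∅
  n16('c'): parent n0 fail=0; on 'c' 0 → fail=0;  out {4}∪∅={4}
  n2('bc'): parent n1 fail=0; on 'c' 0 → fail=16;  out ∅∪{4}={4}
  n5('db'): parent n4 fail=0; on 'b' 0 → fail=1;  out ∅∪∅=∅
  n10('dd'): parent n4 fail=0; on 'd' 0 → fail=4;  out {2}∪∅={2}
  n12('ab'): parent n11 fail=0; on 'b' 0 → fail=1;  out ∅∪∅=∅
  n20('ac'): parent n11 fail=0; on 'c' 0 → fail=16;  out ∅∪{4}={4}
  n23('aa'): parent n11 fail=0; on 'a' 0 → fail=11;  out {7}∪∅={7}
  n3('bca'): parent n2 fail=16; on 'a' 16→0 → fail=11;  out {0}∪∅={0}
  n6('dbb'): parent n5 fail=1; on 'b' 1→0 → fail=1;  out ∅∪∅=∅
  n13('aba'): parent n12 fail=1; on 'a' 1→0 → fail=11;  out ∅∪∅=∅
  n17('dba'): parent n5 fail=1; on 'a' 1→0 → fail=11;  out ∅∪∅=∅
  n21('aca'): parent n20 fail=16; on 'a' 16→0 → fail=11;  out ∅∪∅=∅
  n7('dbba'): parent n6 fail=1; on 'a' 1→0 → fail=11;  out ∅∪∅=∅
  n14('abaa'): parent n13 fail=11; on 'a' 11 → fail=23;  out ∅∪{7}={7}
  n18('dbac'): parent n17 fail=11; on 'c' 11 → fail=20;  out ∅∪{4}={4}
  n22('acaa'): parent n21 fail=11; on 'a' 11 → fail=23;  out {6}∪{7}={6,7}
  n8('dbbac'): parent n7 fail=11; on 'c' 11 → fail=20;  out ∅∪{4}={4}
  n15('abaad'): parent n14 fail=23; on 'd' 23→11→0 → fail=4;  out {3}∪∅={3}
  n19('dbacc'): parent n18 fail=20; on 'c' 20→16→0 → fail=16;  out {5}∪{4}={4,5}
  n9('dbbacc'): parent n8 fail=20; on 'c' 20→16→0 → fail=16;  out {1}∪{4}={1,4}

Scan:
i=0 'a': node 0→11
i=1 'c': node 11→20  ** P4@[1:1]
i=2 'b': node 20→1 (via fail)
i=3 'b': node 1→1 (via fail)
i=4 'd': node 1→4 (via fail)
i=5 'd': node 4→10  ** P2@[4:5]
i=6 'd': node 10→10 (via fail)  ** P2@[5:6]
i=7 'd': node 10→10 (via fail)  ** P2@[6:7]
i=8 'a': node 10→11 (via fail)
i=9 'b': node 11→12
i=10 'd': node 12→4 (via fail)
i=11 'd': node 4→10  ** P2@[10:11]
i=12 'b': node 10→5 (via fail)
i=13 'c': node 5→2 (via fail)  ** P4@[13:13]
i=14 'a': node 2→3  ** P0@[12:14]
i=15 'a': node 3→23 (via fail)  ** P7@[14:15]
i=16 'c': node 23→20 (via fail)  ** P4@[16:16]
i=17 'a': node 20→21
i=18 'a': node 21→22  ** P6@[15:18],P7@[17:18]
i=19 'a': node 22→23 (via fail)  ** P7@[18:19]

Matches: [[1,4],[5,2],[6,2],[7,2],[11,2],[13,4],[14,0],[15,7],[16,4],[18,6],[18,7],[19,7]]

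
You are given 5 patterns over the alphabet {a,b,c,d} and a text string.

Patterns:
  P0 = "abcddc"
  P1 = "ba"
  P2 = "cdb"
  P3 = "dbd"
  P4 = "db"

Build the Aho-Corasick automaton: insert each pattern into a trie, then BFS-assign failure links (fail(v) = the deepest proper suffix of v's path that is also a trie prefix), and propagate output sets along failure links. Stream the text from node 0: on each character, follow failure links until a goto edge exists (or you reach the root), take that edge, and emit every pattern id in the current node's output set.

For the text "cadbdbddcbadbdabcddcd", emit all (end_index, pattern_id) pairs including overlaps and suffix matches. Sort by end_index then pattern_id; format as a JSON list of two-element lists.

Build automaton:
Trie (insert patterns):
  0='ε' goto a→1 b→7 c→9 d→12
  1='a' goto b→2
  2='ab' goto c→3
  3='abc' goto d→4
  4='abcd' goto d→5
  5='abcdd' goto c→6
  6='abcddc' goto ·  [P0 ends]
  7='b' goto a→8
  8='ba' goto ·  [P1 ends]
  9='c' goto d→10
  10='cd' goto b→11
  11='cdb' goto ·  [P2 ends]
  12='d' goto b→13
  13='db' goto d→14  [P4 ends]
  14='dbd' goto ·  [P3 ends]

BFS fail/out derivation:
  fail(1) 'a': from fail(0)=0 chase 'a': 0 ⇒ 0;  out=∅∪out(0)=∅
  fail(7) 'b': from fail(0)=0 chase 'b': 0 ⇒ 0;  out=∅∪out(0)=∅
  fail(9) 'c': from fail(0)=0 chase 'c': 0 ⇒ 0;  out=∅∪out(0)=∅
  fail(12) 'd': from fail(0)=0 chase 'd': 0 ⇒ 0;  out=∅∪out(0)=∅
  fail(2) 'ab': from fail(1)=0 chase 'b': 0 ⇒ 7;  out=∅∪out(7)=∅
  fail(8) 'ba': from fail(7)=0 chase 'a': 0 ⇒ 1;  out={1}∪out(1)={1}
  fail(10) 'cd': from fail(9)=0 chase 'd': 0 ⇒ 12;  out=∅∪out(12)=∅
  fail(13) 'db': from fail(12)=0 chase 'b': 0 ⇒ 7;  out={4}∪out(7)={4}
  fail(3) 'abc': from fail(2)=7 chase 'c': 7→0 ⇒ 9;  out=∅∪out(9)=∅
  fail(11) 'cdb': from fail(10)=12 chase 'b': 12 ⇒ 13;  out={2}∪out(13)={2,4}
  fail(14) 'dbd': from fail(13)=7 chase 'd': 7→0 ⇒ 12;  out={3}∪out(12)={3}
  fail(4) 'abcd': from fail(3)=9 chase 'd': 9 ⇒ 10;  out=∅∪out(10)=∅
  fail(5) 'abcdd': from fail(4)=10 chase 'd': 10→12→0 ⇒ 12;  out=∅∪out(12)=∅
  fail(6) 'abcddc': from fail(5)=12 chase 'c': 12→0 ⇒ 9;  out={0}∪out(9)={0}

Text stream:
[0] read 'c'  n0⇒n9
[1] read 'a'  n9⇒n1 (via fail)
[2] read 'd'  n1⇒n12 (via fail)
[3] read 'b'  n12⇒n13  → match P4@[2:3]
[4] read 'd'  n13⇒n14  → match P3@[2:4]
[5] read 'b'  n14⇒n13 (via fail)  → match P4@[4:5]
[6] read 'd'  n13⇒n14  → match P3@[4:6]
[7] read 'd'  n14⇒n12 (via fail)
[8] read 'c'  n12⇒n9 (via fail)
[9] read 'b'  n9⇒n7 (via fail)
[10] read 'a'  n7⇒n8  → match P1@[9:10]
[11] read 'd'  n8⇒n12 (via fail)
[12] read 'b'  n12⇒n13  → match P4@[11:12]
[13] read 'd'  n13⇒n14  → match P3@[11:13]
[14] read 'a'  n14⇒n1 (via fail)
[15] read 'b'  n1⇒n2
[16] read 'c'  n2⇒n3
[17] read 'd'  n3⇒n4
[18] read 'd'  n4⇒n5
[19] read 'c'  n5⇒n6  → match P0@[14:19]
[20] read 'd'  n6⇒n10 (via fail)

Matches: [[3,4],[4,3],[5,4],[6,3],[10,1],[12,4],[13,3],[19,0]]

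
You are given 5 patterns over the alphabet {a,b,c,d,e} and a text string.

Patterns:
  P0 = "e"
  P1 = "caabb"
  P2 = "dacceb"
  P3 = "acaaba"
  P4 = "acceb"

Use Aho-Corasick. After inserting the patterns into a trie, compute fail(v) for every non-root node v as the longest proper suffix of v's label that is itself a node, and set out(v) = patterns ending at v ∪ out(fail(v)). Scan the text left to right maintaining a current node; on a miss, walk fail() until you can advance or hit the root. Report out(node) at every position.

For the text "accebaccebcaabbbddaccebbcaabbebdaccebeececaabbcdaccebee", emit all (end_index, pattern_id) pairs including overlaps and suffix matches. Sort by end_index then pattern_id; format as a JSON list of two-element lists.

Build:
Trie (insert patterns):
  n0 'ε': a→13 c→2 d→7 e→1
  n1 'e': ·  ←P0
  n2 'c': a→3
  n3 'ca': a→4
  n4 'caa': b→5
  n5 'caab': b→6
  n6 'caabb': ·  ←P1
  n7 'd': a→8
  n8 'da': c→9
  n9 'dac': c→10
  n10 'dacc': e→11
  n11 'dacce': b→12
  n12 'dacceb': ·  ←P2
  n13 'a': c→14
  n14 'ac': a→15 c→19
  n15 'aca': a→16
  n16 'acaa': b→17
  n17 'acaab': a→18
  n18 'acaaba': ·  ←P3
  n19 'acc': e→20
  n20 'acce': b→21
  n21 'acceb': ·  ←P4

Failure links (BFS by depth):
  fail(1) 'e': from fail(0)=0 chase 'e': 0 ⇒ 0;  out={0}∪out(0)={0}
  fail(2) 'c': from fail(0)=0 chase 'c': 0 ⇒ 0;  out=∅∪out(0)=∅
  fail(7) 'd': from fail(0)=0 chase 'd': 0 ⇒ 0;  out=∅∪out(0)=∅
  fail(13) 'a': from fail(0)=0 chase 'a': 0 ⇒ 0;  out=∅∪out(0)=∅
  fail(3) 'ca': from fail(2)=0 chase 'a': 0 ⇒ 13;  out=∅∪out(13)=∅
  fail(8) 'da': from fail(7)=0 chase 'a': 0 ⇒ 13;  out=∅∪out(13)=∅
  fail(14) 'ac': from fail(13)=0 chase 'c': 0 ⇒ 2;  out=∅∪out(2)=∅
  fail(4) 'caa': from fail(3)=13 chase 'a': 13→0 ⇒ 13;  out=∅∪out(13)=∅
  fail(9) 'dac': from fail(8)=13 chase 'c': 13 ⇒ 14;  out=∅∪out(14)=∅
  fail(15) 'aca': from fail(14)=2 chase 'a': 2 ⇒ 3;  out=∅∪out(3)=∅
  fail(19) 'acc': from fail(14)=2 chase 'c': 2→0 ⇒ 2;  out=∅∪out(2)=∅
  fail(5) 'caab': from fail(4)=13 chase 'b': 13→0 ⇒ 0;  out=∅∪out(0)=∅
  fail(10) 'dacc': from fail(9)=14 chase 'c': 14 ⇒ 19;  out=∅∪out(19)=∅
  fail(16) 'acaa': from fail(15)=3 chase 'a': 3 ⇒ 4;  out=∅∪out(4)=∅
  fail(20) 'acce': from fail(19)=2 chase 'e': 2→0 ⇒ 1;  out=∅∪out(1)={0}
  fail(6) 'caabb': from fail(5)=0 chase 'b': 0 ⇒ 0;  out={1}∪out(0)={1}
  fail(11) 'dacce': from fail(10)=19 chase 'e': 19 ⇒ 20;  out=∅∪out(20)={0}
  fail(17) 'acaab': from fail(16)=4 chase 'b': 4 ⇒ 5;  out=∅∪out(5)=∅
  fail(21) 'acceb': from fail(20)=1 chase 'b': 1→0 ⇒ 0;  out={4}∪out(0)={4}
  fail(12) 'dacceb': from fail(11)=20 chase 'b': 20 ⇒ 21;  out={2}∪out(21)={2,4}
  fail(18) 'acaaba': from fail(17)=5 chase 'a': 5→0 ⇒ 13;  out={3}∪out(13)={3}

Text stream:
[0] read 'a'  n0⇒n13
[1] read 'c'  n13⇒n14
[2] read 'c'  n14⇒n19
[3] read 'e'  n19⇒n20  emit P0@[3:3]
[4] read 'b'  n20⇒n21  emit P4@[0:4]
[5] read 'a'  n21⇒n13 ·f
[6] read 'c'  n13⇒n14
[7] read 'c'  n14⇒n19
[8] read 'e'  n19⇒n20  emit P0@[8:8]
[9] read 'b'  n20⇒n21  emit P4@[5:9]
[10] read 'c'  n21⇒n2 ·f
[11] read 'a'  n2⇒n3
[12] read 'a'  n3⇒n4
[13] read 'b'  n4⇒n5
[14] read 'b'  n5⇒n6  emit P1@[10:14]
[15] read 'b'  n6⇒n0 ·f
[16] read 'd'  n0⇒n7
[17] read 'd'  n7⇒n7 ·f
[18] read 'a'  n7⇒n8
[19] read 'c'  n8⇒n9
[20] read 'c'  n9⇒n10
[21] read 'e'  n10⇒n11  emit P0@[21:21]
[22] read 'b'  n11⇒n12  emit P2@[17:22],P4@[18:22]
[23] read 'b'  n12⇒n0 ·f
[24] read 'c'  n0⇒n2
[25] read 'a'  n2⇒n3
[26] read 'a'  n3⇒n4
[27] read 'b'  n4⇒n5
[28] read 'b'  n5⇒n6  emit P1@[24:28]
[29] read 'e'  n6⇒n1 ·f  emit P0@[29:29]
[30] read 'b'  n1⇒n0 ·f
[31] read 'd'  n0⇒n7
[32] read 'a'  n7⇒n8
[33] read 'c'  n8⇒n9
[34] read 'c'  n9⇒n10
[35] read 'e'  n10⇒n11  emit P0@[35:35]
[36] read 'b'  n11⇒n12  emit P2@[31:36],P4@[32:36]
[37] read 'e'  n12⇒n1 ·f  emit P0@[37:37]
[38] read 'e'  n1⇒n1 ·f  emit P0@[38:38]
[39] read 'c'  n1⇒n2 ·f
[40] read 'e'  n2⇒n1 ·f  emit P0@[40:40]
[41] read 'c'  n1⇒n2 ·f
[42] read 'a'  n2⇒n3
[43] read 'a'  n3⇒n4
[44] read 'b'  n4⇒n5
[45] read 'b'  n5⇒n6  emit P1@[41:45]
[46] read 'c'  n6⇒n2 ·f
[47] read 'd'  n2⇒n7 ·f
[48] read 'a'  n7⇒n8
[49] read 'c'  n8⇒n9
[50] read 'c'  n9⇒n10
[51] read 'e'  n10⇒n11  emit P0@[51:51]
[52] read 'b'  n11⇒n12  emit P2@[47:52],P4@[48:52]
[53] read 'e'  n12⇒n1 ·f  emit P0@[53:53]
[54] read 'e'  n1⇒n1 ·f  emit P0@[54:54]

All matches (sorted): [[3,0],[4,4],[8,0],[9,4],[14,1],[21,0],[22,2],[22,4],[28,1],[29,0],[35,0],[36,2],[36,4],[37,0],[38,0],[40,0],[45,1],[51,0],[52,2],[52,4],[53,0],[54,0]]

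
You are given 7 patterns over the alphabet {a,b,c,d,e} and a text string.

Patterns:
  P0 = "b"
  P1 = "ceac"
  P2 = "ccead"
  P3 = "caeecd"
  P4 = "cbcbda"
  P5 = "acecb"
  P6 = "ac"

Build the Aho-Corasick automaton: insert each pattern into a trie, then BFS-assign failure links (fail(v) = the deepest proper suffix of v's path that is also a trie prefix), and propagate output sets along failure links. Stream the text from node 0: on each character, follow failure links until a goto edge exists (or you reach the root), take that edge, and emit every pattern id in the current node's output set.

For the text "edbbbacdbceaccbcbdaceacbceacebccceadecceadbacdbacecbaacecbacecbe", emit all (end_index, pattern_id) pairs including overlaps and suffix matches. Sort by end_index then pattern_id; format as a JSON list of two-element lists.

Construct AC machine:
Trie (insert patterns):
  0='ε' goto a→20 b→1 c→2
  1='b' goto ·  ←P0
  2='c' goto a→10 b→15 c→6 e→3
  3='ce' goto a→4
  4='cea' goto c→5
  5='ceac' goto ·  ←P1
  6='cc' goto e→7
  7='cce' goto a→8
  8='ccea' goto d→9
  9='ccead' goto ·  ←P2
  10='ca' goto e→11
  11='cae' goto e→12
  12='caee' goto c→13
  13='caeec' goto d→14
  14='caeecd' goto ·  ←P3
  15='cb' goto c→16
  16='cbc' goto b→17
  17='cbcb' goto d→18
  18='cbcbd' goto a→19
  19='cbcbda' goto ·  ←P4
  20='a' goto c→21
  21='ac' goto e→22  ←P6
  22='ace' goto c→23
  23='acec' goto b→24
  24='acecb' goto ·  ←P5

BFS fail/out derivation:
  fail(1) 'b': from fail(0)=0 chase 'b': 0 ⇒ 0;  out={0}∪out(0)={0}
  fail(2) 'c': from fail(0)=0 chase 'c': 0 ⇒ 0;  out=∅∪out(0)=∅
  fail(20) 'a': from fail(0)=0 chase 'a': 0 ⇒ 0;  out=∅∪out(0)=∅
  fail(3) 'ce': from fail(2)=0 chase 'e': 0 ⇒ 0;  out=∅∪out(0)=∅
  fail(6) 'cc': from fail(2)=0 chase 'c': 0 ⇒ 2;  out=∅∪out(2)=∅
  fail(10) 'ca': from fail(2)=0 chase 'a': 0 ⇒ 20;  out=∅∪out(20)=∅
  fail(15) 'cb': from fail(2)=0 chase 'b': 0 ⇒ 1;  out=∅∪out(1)={0}
  fail(21) 'ac': from fail(20)=0 chase 'c': 0 ⇒ 2;  out={6}∪out(2)={6}
  fail(4) 'cea': from fail(3)=0 chase 'a': 0 ⇒ 20;  out=∅∪out(20)=∅
  fail(7) 'cce': from fail(6)=2 chase 'e': 2 ⇒ 3;  out=∅∪out(3)=∅
  fail(11) 'cae': from fail(10)=20 chase 'e': 20→0 ⇒ 0;  out=∅∪out(0)=∅
  fail(16) 'cbc': from fail(15)=1 chase 'c': 1→0 ⇒ 2;  out=∅∪out(2)=∅
  fail(22) 'ace': from fail(21)=2 chase 'e': 2 ⇒ 3;  out=∅∪out(3)=∅
  fail(5) 'ceac': from fail(4)=20 chase 'c': 20 ⇒ 21;  out={1}∪out(21)={1,6}
  fail(8) 'ccea': from fail(7)=3 chase 'a': 3 ⇒ 4;  out=∅∪out(4)=∅
  fail(12) 'caee': from fail(11)=0 chase 'e': 0 ⇒ 0;  out=∅∪out(0)=∅
  fail(17) 'cbcb': from fail(16)=2 chase 'b': 2 ⇒ 15;  out=∅∪out(15)={0}
  fail(23) 'acec': from fail(22)=3 chase 'c': 3→0 ⇒ 2;  out=∅∪out(2)=∅
  fail(9) 'ccead': from fail(8)=4 chase 'd': 4→20→0 ⇒ 0;  out={2}∪out(0)={2}
  fail(13) 'caeec': from fail(12)=0 chase 'c': 0 ⇒ 2;  out=∅∪out(2)=∅
  fail(18) 'cbcbd': from fail(17)=15 chase 'd': 15→1→0 ⇒ 0;  out=∅∪out(0)=∅
  fail(24) 'acecb': from fail(23)=2 chase 'b': 2 ⇒ 15;  out={5}∪out(15)={0,5}
  fail(14) 'caeecd': from fail(13)=2 chase 'd': 2→0 ⇒ 0;  out={3}∪out(0)={3}
  fail(19) 'cbcbda': from fail(18)=0 chase 'a': 0 ⇒ 20;  out={4}∪out(20)={4}

Text stream:
pos 0 'e': at 0
pos 1 'd': at 0
pos 2 'b': at 1  emit P0@[2:2]
pos 3 'b': at 1 (via fail)  emit P0@[3:3]
pos 4 'b': at 1 (via fail)  emit P0@[4:4]
pos 5 'a': at 20 (via fail)
pos 6 'c': at 21  emit P6@[5:6]
pos 7 'd': at 0 (via fail)
pos 8 'b': at 1  emit P0@[8:8]
pos 9 'c': at 2 (via fail)
pos 10 'e': at 3
pos 11 'a': at 4
pos 12 'c': at 5  emit P1@[9:12],P6@[11:12]
pos 13 'c': at 6 (via fail)
pos 14 'b': at 15 (via fail)  emit P0@[14:14]
pos 15 'c': at 16
pos 16 'b': at 17  emit P0@[16:16]
pos 17 'd': at 18
pos 18 'a': at 19  emit P4@[13:18]
pos 19 'c': at 21 (via fail)  emit P6@[18:19]
pos 20 'e': at 22
pos 21 'a': at 4 (via fail)
pos 22 'c': at 5  emit P1@[19:22],P6@[21:22]
pos 23 'b': at 15 (via fail)  emit P0@[23:23]
pos 24 'c': at 16
pos 25 'e': at 3 (via fail)
pos 26 'a': at 4
pos 27 'c': at 5  emit P1@[24:27],P6@[26:27]
pos 28 'e': at 22 (via fail)
pos 29 'b': at 1 (via fail)  emit P0@[29:29]
pos 30 'c': at 2 (via fail)
pos 31 'c': at 6
pos 32 'c': at 6 (via fail)
pos 33 'e': at 7
pos 34 'a': at 8
pos 35 'd': at 9  emit P2@[31:35]
pos 36 'e': at 0 (via fail)
pos 37 'c': at 2
pos 38 'c': at 6
pos 39 'e': at 7
pos 40 'a': at 8
pos 41 'd': at 9  emit P2@[37:41]
pos 42 'b': at 1 (via fail)  emit P0@[42:42]
pos 43 'a': at 20 (via fail)
pos 44 'c': at 21  emit P6@[43:44]
pos 45 'd': at 0 (via fail)
pos 46 'b': at 1  emit P0@[46:46]
pos 47 'a': at 20 (via fail)
pos 48 'c': at 21  emit P6@[47:48]
pos 49 'e': at 22
pos 50 'c': at 23
pos 51 'b': at 24  emit P0@[51:51],P5@[47:51]
pos 52 'a': at 20 (via fail)
pos 53 'a': at 20 (via fail)
pos 54 'c': at 21  emit P6@[53:54]
pos 55 'e': at 22
pos 56 'c': at 23
pos 57 'b': at 24  emit P0@[57:57],P5@[53:57]
pos 58 'a': at 20 (via fail)
pos 59 'c': at 21  emit P6@[58:59]
pos 60 'e': at 22
pos 61 'c': at 23
pos 62 'b': at 24  emit P0@[62:62],P5@[58:62]
pos 63 'e': at 0 (via fail)

All matches (sorted): [[2,0],[3,0],[4,0],[6,6],[8,0],[12,1],[12,6],[14,0],[16,0],[18,4],[19,6],[22,1],[22,6],[23,0],[27,1],[27,6],[29,0],[35,2],[41,2],[42,0],[44,6],[46,0],[48,6],[51,0],[51,5],[54,6],[57,0],[57,5],[59,6],[62,0],[62,5]]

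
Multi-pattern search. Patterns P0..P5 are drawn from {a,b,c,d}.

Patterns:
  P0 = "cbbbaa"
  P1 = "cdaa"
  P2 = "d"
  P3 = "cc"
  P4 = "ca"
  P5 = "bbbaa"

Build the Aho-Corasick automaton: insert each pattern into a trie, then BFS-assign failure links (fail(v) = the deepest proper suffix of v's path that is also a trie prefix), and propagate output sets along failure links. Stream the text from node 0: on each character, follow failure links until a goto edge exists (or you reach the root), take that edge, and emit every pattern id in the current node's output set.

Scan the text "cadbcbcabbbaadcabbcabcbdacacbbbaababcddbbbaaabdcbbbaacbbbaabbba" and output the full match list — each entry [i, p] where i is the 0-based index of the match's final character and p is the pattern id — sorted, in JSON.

Construct AC machine:
Trie nodes:
  0='ε' goto b→13 c→1 d→10
  1='c' goto a→12 b→2 c→11 d→7
  2='cb' goto b→3
  3='cbb' goto b→4
  4='cbbb' goto a→5
  5='cbbba' goto a→6
  6='cbbbaa' goto ·  [P0 ends]
  7='cd' goto a→8
  8='cda' goto a→9
  9='cdaa' goto ·  [P1 ends]
  10='d' goto ·  [P2 ends]
  11='cc' goto ·  [P3 ends]
  12='ca' goto ·  [P4 ends]
  13='b' goto b→14
  14='bb' goto b→15
  15='bbb' goto a→16
  16='bbba' goto a→17
  17='bbbaa' goto ·  [P5 ends]

BFS fail/out derivation:
  n1('c'): parent n0 fail=0; on 'c' 0 → fail=0;  out ∅∪∅=∅
  n10('d'): parent n0 fail=0; on 'd' 0 → fail=0;  out {2}∪∅={2}
  n13('b'): parent n0 fail=0; on 'b' 0 → fail=0;  out ∅∪∅=∅
  n2('cb'): parent n1 fail=0; on 'b' 0 → fail=13;  out ∅∪∅=∅
  n7('cd'): parent n1 fail=0; on 'd' 0 → fail=10;  out ∅∪{2}={2}
  n11('cc'): parent n1 fail=0; on 'c' 0 → fail=1;  out {3}∪∅={3}
  n12('ca'): parent n1 fail=0; on 'a' 0 → fail=0;  out {4}∪∅={4}
  n14('bb'): parent n13 fail=0; on 'b' 0 → fail=13;  out ∅∪∅=∅
  n3('cbb'): parent n2 fail=13; on 'b' 13 → fail=14;  out ∅∪∅=∅
  n8('cda'): parent n7 fail=10; on 'a' 10→0 → fail=0;  out ∅∪∅=∅
  n15('bbb'): parent n14 fail=13; on 'b' 13 → fail=14;  out ∅∪∅=∅
  n4('cbbb'): parent n3 fail=14; on 'b' 14 → fail=15;  out ∅∪∅=∅
  n9('cdaa'): parent n8 fail=0; on 'a' 0 → fail=0;  out {1}∪∅={1}
  n16('bbba'): parent n15 fail=14; on 'a' 14→13→0 → fail=0;  out ∅∪∅=∅
  n5('cbbba'): parent n4 fail=15; on 'a' 15 → fail=16;  out ∅∪∅=∅
  n17('bbbaa'): parent n16 fail=0; on 'a' 0 → fail=0;  out {5}∪∅={5}
  n6('cbbbaa'): parent n5 fail=16; on 'a' 16 → fail=17;  out {0}∪{5}={0,5}

Run:
[0] read 'c'  n0⇒n1
[1] read 'a'  n1⇒n12  → match P4@[0:1]
[2] read 'd'  n12⇒n10 (via fail)  → match P2@[2:2]
[3] read 'b'  n10⇒n13 (via fail)
[4] read 'c'  n13⇒n1 (via fail)
[5] read 'b'  n1⇒n2
[6] read 'c'  n2⇒n1 (via fail)
[7] read 'a'  n1⇒n12  → match P4@[6:7]
[8] read 'b'  n12⇒n13 (via fail)
[9] read 'b'  n13⇒n14
[10] read 'b'  n14⇒n15
[11] read 'a'  n15⇒n16
[12] read 'a'  n16⇒n17  → match P5@[8:12]
[13] read 'd'  n17⇒n10 (via fail)  → match P2@[13:13]
[14] read 'c'  n10⇒n1 (via fail)
[15] read 'a'  n1⇒n12  → match P4@[14:15]
[16] read 'b'  n12⇒n13 (via fail)
[17] read 'b'  n13⇒n14
[18] read 'c'  n14⇒n1 (via fail)
[19] read 'a'  n1⇒n12  → match P4@[18:19]
[20] read 'b'  n12⇒n13 (via fail)
[21] read 'c'  n13⇒n1 (via fail)
[22] read 'b'  n1⇒n2
[23] read 'd'  n2⇒n10 (via fail)  → match P2@[23:23]
[24] read 'a'  n10⇒n0 (via fail)
[25] read 'c'  n0⇒n1
[26] read 'a'  n1⇒n12  → match P4@[25:26]
[27] read 'c'  n12⇒n1 (via fail)
[28] read 'b'  n1⇒n2
[29] read 'b'  n2⇒n3
[30] read 'b'  n3⇒n4
[31] read 'a'  n4⇒n5
[32] read 'a'  n5⇒n6  → match P0@[27:32],P5@[28:32]
[33] read 'b'  n6⇒n13 (via fail)
[34] read 'a'  n13⇒n0 (via fail)
[35] read 'b'  n0⇒n13
[36] read 'c'  n13⇒n1 (via fail)
[37] read 'd'  n1⇒n7  → match P2@[37:37]
[38] read 'd'  n7⇒n10 (via fail)  → match P2@[38:38]
[39] read 'b'  n10⇒n13 (via fail)
[40] read 'b'  n13⇒n14
[41] read 'b'  n14⇒n15
[42] read 'a'  n15⇒n16
[43] read 'a'  n16⇒n17  → match P5@[39:43]
[44] read 'a'  n17⇒n0 (via fail)
[45] read 'b'  n0⇒n13
[46] read 'd'  n13⇒n10 (via fail)  → match P2@[46:46]
[47] read 'c'  n10⇒n1 (via fail)
[48] read 'b'  n1⇒n2
[49] read 'b'  n2⇒n3
[50] read 'b'  n3⇒n4
[51] read 'a'  n4⇒n5
[52] read 'a'  n5⇒n6  → match P0@[47:52],P5@[48:52]
[53] read 'c'  n6⇒n1 (via fail)
[54] read 'b'  n1⇒n2
[55] read 'b'  n2⇒n3
[56] read 'b'  n3⇒n4
[57] read 'a'  n4⇒n5
[58] read 'a'  n5⇒n6  → match P0@[53:58],P5@[54:58]
[59] read 'b'  n6⇒n13 (via fail)
[60] read 'b'  n13⇒n14
[61] read 'b'  n14⇒n15
[62] read 'a'  n15⇒n16

Matches: [[1,4],[2,2],[7,4],[12,5],[13,2],[15,4],[19,4],[23,2],[26,4],[32,0],[32,5],[37,2],[38,2],[43,5],[46,2],[52,0],[52,5],[58,0],[58,5]]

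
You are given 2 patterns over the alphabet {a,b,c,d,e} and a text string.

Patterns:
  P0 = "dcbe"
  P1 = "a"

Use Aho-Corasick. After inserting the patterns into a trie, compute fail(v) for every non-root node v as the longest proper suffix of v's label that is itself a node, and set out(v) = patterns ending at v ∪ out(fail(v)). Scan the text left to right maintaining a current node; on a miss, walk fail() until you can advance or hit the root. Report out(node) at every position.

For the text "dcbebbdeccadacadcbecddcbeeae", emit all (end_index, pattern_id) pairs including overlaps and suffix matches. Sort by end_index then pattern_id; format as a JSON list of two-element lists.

Build:
Trie (insert patterns):
  n0 'ε': a→5 d→1
  n1 'd': c→2
  n2 'dc': b→3
  n3 'dcb': e→4
  n4 'dcbe': ·  ←P0
  n5 'a': ·  ←P1

Failure links (BFS by depth):
  n1('d'): parent n0 fail=0; on 'd' 0 → fail=0;  out ∅∪∅=∅
  n5('a'): parent n0 fail=0; on 'a' 0 → fail=0;  out {1}∪∅={1}
  n2('dc'): parent n1 fail=0; on 'c' 0 → fail=0;  out ∅∪∅=∅
  n3('dcb'): parent n2 fail=0; on 'b' 0 → fail=0;  out ∅∪∅=∅
  n4('dcbe'): parent n3 fail=0; on 'e' 0 → fail=0;  out {0}∪∅={0}

Scan:
pos 0 'd': at 1
pos 1 'c': at 2
pos 2 'b': at 3
pos 3 'e': at 4  emit P0@[0:3]
pos 4 'b': at 0 (fail-walked)
pos 5 'b': at 0
pos 6 'd': at 1
pos 7 'e': at 0 (fail-walked)
pos 8 'c': at 0
pos 9 'c': at 0
pos 10 'a': at 5  emit P1@[10:10]
pos 11 'd': at 1 (fail-walked)
pos 12 'a': at 5 (fail-walked)  emit P1@[12:12]
pos 13 'c': at 0 (fail-walked)
pos 14 'a': at 5  emit P1@[14:14]
pos 15 'd': at 1 (fail-walked)
pos 16 'c': at 2
pos 17 'b': at 3
pos 18 'e': at 4  emit P0@[15:18]
pos 19 'c': at 0 (fail-walked)
pos 20 'd': at 1
pos 21 'd': at 1 (fail-walked)
pos 22 'c': at 2
pos 23 'b': at 3
pos 24 'e': at 4  emit P0@[21:24]
pos 25 'e': at 0 (fail-walked)
pos 26 'a': at 5  emit P1@[26:26]
pos 27 'e': at 0 (fail-walked)

Matches: [[3,0],[10,1],[12,1],[14,1],[18,0],[24,0],[26,1]]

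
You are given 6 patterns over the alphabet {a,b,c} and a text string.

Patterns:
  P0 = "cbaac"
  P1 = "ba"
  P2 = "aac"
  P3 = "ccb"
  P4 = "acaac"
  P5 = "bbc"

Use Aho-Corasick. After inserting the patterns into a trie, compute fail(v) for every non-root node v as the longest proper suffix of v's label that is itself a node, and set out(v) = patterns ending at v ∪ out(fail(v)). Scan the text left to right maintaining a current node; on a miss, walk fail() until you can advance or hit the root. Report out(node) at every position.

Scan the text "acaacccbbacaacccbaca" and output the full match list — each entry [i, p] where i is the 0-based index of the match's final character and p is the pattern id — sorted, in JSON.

Build:
Trie (insert patterns):
  n0 'ε': a→8 b→6 c→1
  n1 'c': b→2 c→11
  n2 'cb': a→3
  n3 'cba': a→4
  n4 'cbaa': c→5
  n5 'cbaac': ·  ←P0
  n6 'b': a→7 b→17
  n7 'ba': ·  ←P1
  n8 'a': a→9 c→13
  n9 'aa': c→10
  n10 'aac': ·  ←P2
  n11 'cc': b→12
  n12 'ccb': ·  ←P3
  n13 'ac': a→14
  n14 'aca': a→15
  n15 'acaa': c→16
  n16 'acaac': ·  ←P4
  n17 'bb': c→18
  n18 'bbc': ·  ←P5

Failure links (BFS by depth):
  fail(1) 'c': from fail(0)=0 chase 'c': 0 ⇒ 0;  out=∅∪out(0)=∅
  fail(6) 'b': from fail(0)=0 chase 'b': 0 ⇒ 0;  out=∅∪out(0)=∅
  fail(8) 'a': from fail(0)=0 chase 'a': 0 ⇒ 0;  out=∅∪out(0)=∅
  fail(2) 'cb': from fail(1)=0 chase 'b': 0 ⇒ 6;  out=∅∪out(6)=∅
  fail(7) 'ba': from fail(6)=0 chase 'a': 0 ⇒ 8;  out={1}∪out(8)={1}
  fail(9) 'aa': from fail(8)=0 chase 'a': 0 ⇒ 8;  out=∅∪out(8)=∅
  fail(11) 'cc': from fail(1)=0 chase 'c': 0 ⇒ 1;  out=∅∪out(1)=∅
  fail(13) 'ac': from fail(8)=0 chase 'c': 0 ⇒ 1;  out=∅∪out(1)=∅
  fail(17) 'bb': from fail(6)=0 chase 'b': 0 ⇒ 6;  out=∅∪out(6)=∅
  fail(3) 'cba': from fail(2)=6 chase 'a': 6 ⇒ 7;  out=∅∪out(7)={1}
  fail(10) 'aac': from fail(9)=8 chase 'c': 8 ⇒ 13;  out={2}∪out(13)={2}
  fail(12) 'ccb': from fail(11)=1 chase 'b': 1 ⇒ 2;  out={3}∪out(2)={3}
  fail(14) 'aca': from fail(13)=1 chase 'a': 1→0 ⇒ 8;  out=∅∪out(8)=∅
  fail(18) 'bbc': from fail(17)=6 chase 'c': 6→0 ⇒ 1;  out={5}∪out(1)={5}
  fail(4) 'cbaa': from fail(3)=7 chase 'a': 7→8 ⇒ 9;  out=∅∪out(9)=∅
  fail(15) 'acaa': from fail(14)=8 chase 'a': 8 ⇒ 9;  out=∅∪out(9)=∅
  fail(5) 'cbaac': from fail(4)=9 chase 'c': 9 ⇒ 10;  out={0}∪out(10)={0,2}
  fail(16) 'acaac': from fail(15)=9 chase 'c': 9 ⇒ 10;  out={4}∪out(10)={2,4}

Run:
[0] read 'a'  n0⇒n8
[1] read 'c'  n8⇒n13
[2] read 'a'  n13⇒n14
[3] read 'a'  n14⇒n15
[4] read 'c'  n15⇒n16  emit P2@[2:4],P4@[0:4]
[5] read 'c'  n16⇒n11 ·f
[6] read 'c'  n11⇒n11 ·f
[7] read 'b'  n11⇒n12  emit P3@[5:7]
[8] read 'b'  n12⇒n17 ·f
[9] read 'a'  n17⇒n7 ·f  emit P1@[8:9]
[10] read 'c'  n7⇒n13 ·f
[11] read 'a'  n13⇒n14
[12] read 'a'  n14⇒n15
[13] read 'c'  n15⇒n16  emit P2@[11:13],P4@[9:13]
[14] read 'c'  n16⇒n11 ·f
[15] read 'c'  n11⇒n11 ·f
[16] read 'b'  n11⇒n12  emit P3@[14:16]
[17] read 'a'  n12⇒n3 ·f  emit P1@[16:17]
[18] read 'c'  n3⇒n13 ·f
[19] read 'a'  n13⇒n14

All matches (sorted): [[4,2],[4,4],[7,3],[9,1],[13,2],[13,4],[16,3],[17,1]]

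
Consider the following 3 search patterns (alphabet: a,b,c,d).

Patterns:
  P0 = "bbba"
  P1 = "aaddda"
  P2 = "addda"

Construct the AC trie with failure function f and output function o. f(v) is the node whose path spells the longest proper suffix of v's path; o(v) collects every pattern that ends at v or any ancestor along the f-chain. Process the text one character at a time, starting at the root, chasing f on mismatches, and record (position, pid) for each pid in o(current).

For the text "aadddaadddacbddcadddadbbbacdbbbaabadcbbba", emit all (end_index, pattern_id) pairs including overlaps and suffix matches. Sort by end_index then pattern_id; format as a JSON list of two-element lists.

Build automaton:
Trie nodes:
  n0 'ε': a→5 b→1
  n1 'b': b→2
  n2 'bb': b→3
  n3 'bbb': a→4
  n4 'bbba': ·  [P0 ends]
  n5 'a': a→6 d→11
  n6 'aa': d→7
  n7 'aad': d→8
  n8 'aadd': d→9
  n9 'aaddd': a→10
  n10 'aaddda': ·  [P1 ends]
  n11 'ad': d→12
  n12 'add': d→13
  n13 'addd': a→14
  n14 'addda': ·  [P2 ends]

Failure links (BFS by depth):
  fail(1) 'b': from fail(0)=0 chase 'b': 0 ⇒ 0;  out=∅∪out(0)=∅
  fail(5) 'a': from fail(0)=0 chase 'a': 0 ⇒ 0;  out=∅∪out(0)=∅
  fail(2) 'bb': from fail(1)=0 chase 'b': 0 ⇒ 1;  out=∅∪out(1)=∅
  fail(6) 'aa': from fail(5)=0 chase 'a': 0 ⇒ 5;  out=∅∪out(5)=∅
  fail(11) 'ad': from fail(5)=0 chase 'd': 0 ⇒ 0;  out=∅∪out(0)=∅
  fail(3) 'bbb': from fail(2)=1 chase 'b': 1 ⇒ 2;  out=∅∪out(2)=∅
  fail(7) 'aad': from fail(6)=5 chase 'd': 5 ⇒ 11;  out=∅∪out(11)=∅
  fail(12) 'add': from fail(11)=0 chase 'd': 0 ⇒ 0;  out=∅∪out(0)=∅
  fail(4) 'bbba': from fail(3)=2 chase 'a': 2→1→0 ⇒ 5;  out={0}∪out(5)={0}
  fail(8) 'aadd': from fail(7)=11 chase 'd': 11 ⇒ 12;  out=∅∪out(12)=∅
  fail(13) 'addd': from fail(12)=0 chase 'd': 0 ⇒ 0;  out=∅∪out(0)=∅
  fail(9) 'aaddd': from fail(8)=12 chase 'd': 12 ⇒ 13;  out=∅∪out(13)=∅
  fail(14) 'addda': from fail(13)=0 chase 'a': 0 ⇒ 5;  out={2}∪out(5)={2}
  fail(10) 'aaddda': from fail(9)=13 chase 'a': 13 ⇒ 14;  out={1}∪out(14)={1,2}

Text stream:
[0] read 'a'  n0⇒n5
[1] read 'a'  n5⇒n6
[2] read 'd'  n6⇒n7
[3] read 'd'  n7⇒n8
[4] read 'd'  n8⇒n9
[5] read 'a'  n9⇒n10  emit P1@[0:5],P2@[1:5]
[6] read 'a'  n10⇒n6 (fail-walked)
[7] read 'd'  n6⇒n7
[8] read 'd'  n7⇒n8
[9] read 'd'  n8⇒n9
[10] read 'a'  n9⇒n10  emit P1@[5:10],P2@[6:10]
[11] read 'c'  n10⇒n0 (fail-walked)
[12] read 'b'  n0⇒n1
[13] read 'd'  n1⇒n0 (fail-walked)
[14] read 'd'  n0⇒n0
[15] read 'c'  n0⇒n0
[16] read 'a'  n0⇒n5
[17] read 'd'  n5⇒n11
[18] read 'd'  n11⇒n12
[19] read 'd'  n12⇒n13
[20] read 'a'  n13⇒n14  emit P2@[16:20]
[21] read 'd'  n14⇒n11 (fail-walked)
[22] read 'b'  n11⇒n1 (fail-walked)
[23] read 'b'  n1⇒n2
[24] read 'b'  n2⇒n3
[25] read 'a'  n3⇒n4  emit P0@[22:25]
[26] read 'c'  n4⇒n0 (fail-walked)
[27] read 'd'  n0⇒n0
[28] read 'b'  n0⇒n1
[29] read 'b'  n1⇒n2
[30] read 'b'  n2⇒n3
[31] read 'a'  n3⇒n4  emit P0@[28:31]
[32] read 'a'  n4⇒n6 (fail-walked)
[33] read 'b'  n6⇒n1 (fail-walked)
[34] read 'a'  n1⇒n5 (fail-walked)
[35] read 'd'  n5⇒n11
[36] read 'c'  n11⇒n0 (fail-walked)
[37] read 'b'  n0⇒n1
[38] read 'b'  n1⇒n2
[39] read 'b'  n2⇒n3
[40] read 'a'  n3⇒n4  emit P0@[37:40]

Result: [[5,1],[5,2],[10,1],[10,2],[20,2],[25,0],[31,0],[40,0]]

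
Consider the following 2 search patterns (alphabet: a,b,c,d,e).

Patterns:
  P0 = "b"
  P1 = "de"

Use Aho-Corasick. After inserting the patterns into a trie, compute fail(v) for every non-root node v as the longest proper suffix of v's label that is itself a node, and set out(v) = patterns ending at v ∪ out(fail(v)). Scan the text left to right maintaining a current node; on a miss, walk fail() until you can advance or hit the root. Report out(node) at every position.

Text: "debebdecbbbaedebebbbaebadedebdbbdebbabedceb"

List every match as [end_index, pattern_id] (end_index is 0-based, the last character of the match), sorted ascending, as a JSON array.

Build automaton:
Trie nodes:
  n0 'ε': b→1 d→2
  n1 'b': ·  ←P0
  n2 'd': e→3
  n3 'de': ·  ←P1

Failure links (BFS by depth):
  fail(1) 'b': from fail(0)=0 chase 'b': 0 ⇒ 0;  out={0}∪out(0)={0}
  fail(2) 'd': from fail(0)=0 chase 'd': 0 ⇒ 0;  out=∅∪out(0)=∅
  fail(3) 'de': from fail(2)=0 chase 'e': 0 ⇒ 0;  out={1}∪out(0)={1}

Scan:
i=0 'd': node 0→2
i=1 'e': node 2→3  → match P1@[0:1]
i=2 'b': node 3→1 ·f  → match P0@[2:2]
i=3 'e': node 1→0 ·f
i=4 'b': node 0→1  → match P0@[4:4]
i=5 'd': node 1→2 ·f
i=6 'e': node 2→3  → match P1@[5:6]
i=7 'c': node 3→0 ·f
i=8 'b': node 0→1  → match P0@[8:8]
i=9 'b': node 1→1 ·f  → match P0@[9:9]
i=10 'b': node 1→1 ·f  → match P0@[10:10]
i=11 'a': node 1→0 ·f
i=12 'e': node 0→0
i=13 'd': node 0→2
i=14 'e': node 2→3  → match P1@[13:14]
i=15 'b': node 3→1 ·f  → match P0@[15:15]
i=16 'e': node 1→0 ·f
i=17 'b': node 0→1  → match P0@[17:17]
i=18 'b': node 1→1 ·f  → match P0@[18:18]
i=19 'b': node 1→1 ·f  → match P0@[19:19]
i=20 'a': node 1→0 ·f
i=21 'e': node 0→0
i=22 'b': node 0→1  → match P0@[22:22]
i=23 'a': node 1→0 ·f
i=24 'd': node 0→2
i=25 'e': node 2→3  → match P1@[24:25]
i=26 'd': node 3→2 ·f
i=27 'e': node 2→3  → match P1@[26:27]
i=28 'b': node 3→1 ·f  → match P0@[28:28]
i=29 'd': node 1→2 ·f
i=30 'b': node 2→1 ·f  → match P0@[30:30]
i=31 'b': node 1→1 ·f  → match P0@[31:31]
i=32 'd': node 1→2 ·f
i=33 'e': node 2→3  → match P1@[32:33]
i=34 'b': node 3→1 ·f  → match P0@[34:34]
i=35 'b': node 1→1 ·f  → match P0@[35:35]
i=36 'a': node 1→0 ·f
i=37 'b': node 0→1  → match P0@[37:37]
i=38 'e': node 1→0 ·f
i=39 'd': node 0→2
i=40 'c': node 2→0 ·f
i=41 'e': node 0→0
i=42 'b': node 0→1  → match P0@[42:42]

Result: [[1,1],[2,0],[4,0],[6,1],[8,0],[9,0],[10,0],[14,1],[15,0],[17,0],[18,0],[19,0],[22,0],[25,1],[27,1],[28,0],[30,0],[31,0],[33,1],[34,0],[35,0],[37,0],[42,0]]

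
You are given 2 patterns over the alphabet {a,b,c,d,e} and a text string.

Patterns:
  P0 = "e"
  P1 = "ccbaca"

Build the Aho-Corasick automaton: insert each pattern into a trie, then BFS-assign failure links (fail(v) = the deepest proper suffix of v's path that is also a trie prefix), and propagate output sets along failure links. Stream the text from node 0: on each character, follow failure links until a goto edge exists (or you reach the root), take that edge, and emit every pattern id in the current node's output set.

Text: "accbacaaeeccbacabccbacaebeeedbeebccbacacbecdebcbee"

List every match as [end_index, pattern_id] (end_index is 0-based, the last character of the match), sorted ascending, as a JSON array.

Build:
Trie (insert patterns):
  n0 'ε': c→2 e→1
  n1 'e': ·  ←P0
  n2 'c': c→3
  n3 'cc': b→4
  n4 'ccb': a→5
  n5 'ccba': c→6
  n6 'ccbac': a→7
  n7 'ccbaca': ·  ←P1

BFS fail/out derivation:
  fail(1) 'e': from fail(0)=0 chase 'e': 0 ⇒ 0;  out={0}∪out(0)={0}
  fail(2) 'c': from fail(0)=0 chase 'c': 0 ⇒ 0;  out=∅∪out(0)=∅
  fail(3) 'cc': from fail(2)=0 chase 'c': 0 ⇒ 2;  out=∅∪out(2)=∅
  fail(4) 'ccb': from fail(3)=2 chase 'b': 2→0 ⇒ 0;  out=∅∪out(0)=∅
  fail(5) 'ccba': from fail(4)=0 chase 'a': 0 ⇒ 0;  out=∅∪out(0)=∅
  fail(6) 'ccbac': from fail(5)=0 chase 'c': 0 ⇒ 2;  out=∅∪out(2)=∅
  fail(7) 'ccbaca': from fail(6)=2 chase 'a': 2→0 ⇒ 0;  out={1}∪out(0)={1}

Text stream:
[0] read 'a'  n0⇒n0
[1] read 'c'  n0⇒n2
[2] read 'c'  n2⇒n3
[3] read 'b'  n3⇒n4
[4] read 'a'  n4⇒n5
[5] read 'c'  n5⇒n6
[6] read 'a'  n6⇒n7  ** P1@[1:6]
[7] read 'a'  n7⇒n0 (via fail)
[8] read 'e'  n0⇒n1  ** P0@[8:8]
[9] read 'e'  n1⇒n1 (via fail)  ** P0@[9:9]
[10] read 'c'  n1⇒n2 (via fail)
[11] read 'c'  n2⇒n3
[12] read 'b'  n3⇒n4
[13] read 'a'  n4⇒n5
[14] read 'c'  n5⇒n6
[15] read 'a'  n6⇒n7  ** P1@[10:15]
[16] read 'b'  n7⇒n0 (via fail)
[17] read 'c'  n0⇒n2
[18] read 'c'  n2⇒n3
[19] read 'b'  n3⇒n4
[20] read 'a'  n4⇒n5
[21] read 'c'  n5⇒n6
[22] read 'a'  n6⇒n7  ** P1@[17:22]
[23] read 'e'  n7⇒n1 (via fail)  ** P0@[23:23]
[24] read 'b'  n1⇒n0 (via fail)
[25] read 'e'  n0⇒n1  ** P0@[25:25]
[26] read 'e'  n1⇒n1 (via fail)  ** P0@[26:26]
[27] read 'e'  n1⇒n1 (via fail)  ** P0@[27:27]
[28] read 'd'  n1⇒n0 (via fail)
[29] read 'b'  n0⇒n0
[30] read 'e'  n0⇒n1  ** P0@[30:30]
[31] read 'e'  n1⇒n1 (via fail)  ** P0@[31:31]
[32] read 'b'  n1⇒n0 (via fail)
[33] read 'c'  n0⇒n2
[34] read 'c'  n2⇒n3
[35] read 'b'  n3⇒n4
[36] read 'a'  n4⇒n5
[37] read 'c'  n5⇒n6
[38] read 'a'  n6⇒n7  ** P1@[33:38]
[39] read 'c'  n7⇒n2 (via fail)
[40] read 'b'  n2⇒n0 (via fail)
[41] read 'e'  n0⇒n1  ** P0@[41:41]
[42] read 'c'  n1⇒n2 (via fail)
[43] read 'd'  n2⇒n0 (via fail)
[44] read 'e'  n0⇒n1  ** P0@[44:44]
[45] read 'b'  n1⇒n0 (via fail)
[46] read 'c'  n0⇒n2
[47] read 'b'  n2⇒n0 (via fail)
[48] read 'e'  n0⇒n1  ** P0@[48:48]
[49] read 'e'  n1⇒n1 (via fail)  ** P0@[49:49]

All matches (sorted): [[6,1],[8,0],[9,0],[15,1],[22,1],[23,0],[25,0],[26,0],[27,0],[30,0],[31,0],[38,1],[41,0],[44,0],[48,0],[49,0]]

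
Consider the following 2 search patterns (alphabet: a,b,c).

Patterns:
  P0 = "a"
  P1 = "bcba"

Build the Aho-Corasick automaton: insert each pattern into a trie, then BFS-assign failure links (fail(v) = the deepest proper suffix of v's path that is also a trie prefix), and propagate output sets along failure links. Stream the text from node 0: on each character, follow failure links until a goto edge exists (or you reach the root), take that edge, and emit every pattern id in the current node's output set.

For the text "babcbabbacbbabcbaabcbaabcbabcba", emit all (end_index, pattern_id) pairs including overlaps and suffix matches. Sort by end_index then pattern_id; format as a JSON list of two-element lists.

Construct AC machine:
Trie (insert patterns):
  0='ε' goto a→1 b→2
  1='a' goto ·  ←P0
  2='b' goto c→3
  3='bc' goto b→4
  4='bcb' goto a→5
  5='bcba' goto ·  ←P1

BFS fail/out derivation:
  n1('a'): parent n0 fail=0; on 'a' 0 → fail=0;  out {0}∪∅={0}
  n2('b'): parent n0 fail=0; on 'b' 0 → fail=0;  out ∅∪∅=∅
  n3('bc'): parent n2 fail=0; on 'c' 0 → fail=0;  out ∅∪∅=∅
  n4('bcb'): parent n3 fail=0; on 'b' 0 → fail=2;  out ∅∪∅=∅
  n5('bcba'): parent n4 fail=2; on 'a' 2→0 → fail=1;  out {1}∪{0}={0,1}

Scan:
pos 0 'b': at 2
pos 1 'a': at 1 (fail-walked)  → match P0@[1:1]
pos 2 'b': at 2 (fail-walked)
pos 3 'c': at 3
pos 4 'b': at 4
pos 5 'a': at 5  → match P0@[5:5],P1@[2:5]
pos 6 'b': at 2 (fail-walked)
pos 7 'b': at 2 (fail-walked)
pos 8 'a': at 1 (fail-walked)  → match P0@[8:8]
pos 9 'c': at 0 (fail-walked)
pos 10 'b': at 2
pos 11 'b': at 2 (fail-walked)
pos 12 'a': at 1 (fail-walked)  → match P0@[12:12]
pos 13 'b': at 2 (fail-walked)
pos 14 'c': at 3
pos 15 'b': at 4
pos 16 'a': at 5  → match P0@[16:16],P1@[13:16]
pos 17 'a': at 1 (fail-walked)  → match P0@[17:17]
pos 18 'b': at 2 (fail-walked)
pos 19 'c': at 3
pos 20 'b': at 4
pos 21 'a': at 5  → match P0@[21:21],P1@[18:21]
pos 22 'a': at 1 (fail-walked)  → match P0@[22:22]
pos 23 'b': at 2 (fail-walked)
pos 24 'c': at 3
pos 25 'b': at 4
pos 26 'a': at 5  → match P0@[26:26],P1@[23:26]
pos 27 'b': at 2 (fail-walked)
pos 28 'c': at 3
pos 29 'b': at 4
pos 30 'a': at 5  → match P0@[30:30],P1@[27:30]

Matches: [[1,0],[5,0],[5,1],[8,0],[12,0],[16,0],[16,1],[17,0],[21,0],[21,1],[22,0],[26,0],[26,1],[30,0],[30,1]]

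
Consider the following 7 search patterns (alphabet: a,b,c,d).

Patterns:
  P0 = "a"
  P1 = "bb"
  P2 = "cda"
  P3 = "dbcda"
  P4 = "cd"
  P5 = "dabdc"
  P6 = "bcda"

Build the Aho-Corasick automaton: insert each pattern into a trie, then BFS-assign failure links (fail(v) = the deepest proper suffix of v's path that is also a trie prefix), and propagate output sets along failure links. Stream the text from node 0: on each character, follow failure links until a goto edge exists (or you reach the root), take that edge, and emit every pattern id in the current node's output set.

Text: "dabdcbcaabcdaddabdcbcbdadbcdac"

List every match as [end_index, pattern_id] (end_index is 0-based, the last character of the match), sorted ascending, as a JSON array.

Build automaton:
Trie nodes:
  n0 'ε': a→1 b→2 c→4 d→7
  n1 'a': ·  ←P0
  n2 'b': b→3 c→16
  n3 'bb': ·  ←P1
  n4 'c': d→5
  n5 'cd': a→6  ←P4
  n6 'cda': ·  ←P2
  n7 'd': a→12 b→8
  n8 'db': c→9
  n9 'dbc': d→10
  n10 'dbcd': a→11
  n11 'dbcda': ·  ←P3
  n12 'da': b→13
  n13 'dab': d→14
  n14 'dabd': c→15
  n15 'dabdc': ·  ←P5
  n16 'bc': d→17
  n17 'bcd': a→18
  n18 'bcda': ·  ←P6

Failure links (BFS by depth):
  fail(1) 'a': from fail(0)=0 chase 'a': 0 ⇒ 0;  out={0}∪out(0)={0}
  fail(2) 'b': from fail(0)=0 chase 'b': 0 ⇒ 0;  out=∅∪out(0)=∅
  fail(4) 'c': from fail(0)=0 chase 'c': 0 ⇒ 0;  out=∅∪out(0)=∅
  fail(7) 'd': from fail(0)=0 chase 'd': 0 ⇒ 0;  out=∅∪out(0)=∅
  fail(3) 'bb': from fail(2)=0 chase 'b': 0 ⇒ 2;  out={1}∪out(2)={1}
  fail(5) 'cd': from fail(4)=0 chase 'd': 0 ⇒ 7;  out={4}∪out(7)={4}
  fail(8) 'db': from fail(7)=0 chase 'b': 0 ⇒ 2;  out=∅∪out(2)=∅
  fail(12) 'da': from fail(7)=0 chase 'a': 0 ⇒ 1;  out=∅∪out(1)={0}
  fail(16) 'bc': from fail(2)=0 chase 'c': 0 ⇒ 4;  out=∅∪out(4)=∅
  fail(6) 'cda': from fail(5)=7 chase 'a': 7 ⇒ 12;  out={2}∪out(12)={0,2}
  fail(9) 'dbc': from fail(8)=2 chase 'c': 2 ⇒ 16;  out=∅∪out(16)=∅
  fail(13) 'dab': from fail(12)=1 chase 'b': 1→0 ⇒ 2;  out=∅∪out(2)=∅
  fail(17) 'bcd': from fail(16)=4 chase 'd': 4 ⇒ 5;  out=∅∪out(5)={4}
  fail(10) 'dbcd': from fail(9)=16 chase 'd': 16 ⇒ 17;  out=∅∪out(17)={4}
  fail(14) 'dabd': from fail(13)=2 chase 'd': 2→0 ⇒ 7;  out=∅∪out(7)=∅
  fail(18) 'bcda': from fail(17)=5 chase 'a': 5 ⇒ 6;  out={6}∪out(6)={0,2,6}
  fail(11) 'dbcda': from fail(10)=17 chase 'a': 17 ⇒ 18;  out={3}∪out(18)={0,2,3,6}
  fail(15) 'dabdc': from fail(14)=7 chase 'c': 7→0 ⇒ 4;  out={5}∪out(4)={5}

Text stream:
i=0 'd': node 0→7
i=1 'a': node 7→12  ** P0@[1:1]
i=2 'b': node 12→13
i=3 'd': node 13→14
i=4 'c': node 14→15  ** P5@[0:4]
i=5 'b': node 15→2 (fail-walked)
i=6 'c': node 2→16
i=7 'a': node 16→1 (fail-walked)  ** P0@[7:7]
i=8 'a': node 1→1 (fail-walked)  ** P0@[8:8]
i=9 'b': node 1→2 (fail-walked)
i=10 'c': node 2→16
i=11 'd': node 16→17  ** P4@[10:11]
i=12 'a': node 17→18  ** P0@[12:12],P2@[10:12],P6@[9:12]
i=13 'd': node 18→7 (fail-walked)
i=14 'd': node 7→7 (fail-walked)
i=15 'a': node 7→12  ** P0@[15:15]
i=16 'b': node 12→13
i=17 'd': node 13→14
i=18 'c': node 14→15  ** P5@[14:18]
i=19 'b': node 15→2 (fail-walked)
i=20 'c': node 2→16
i=21 'b': node 16→2 (fail-walked)
i=22 'd': node 2→7 (fail-walked)
i=23 'a': node 7→12  ** P0@[23:23]
i=24 'd': node 12→7 (fail-walked)
i=25 'b': node 7→8
i=26 'c': node 8→9
i=27 'd': node 9→10  ** P4@[26:27]
i=28 'a': node 10→11  ** P0@[28:28],P2@[26:28],P3@[24:28],P6@[25:28]
i=29 'c': node 11→4 (fail-walked)

All matches (sorted): [[1,0],[4,5],[7,0],[8,0],[11,4],[12,0],[12,2],[12,6],[15,0],[18,5],[23,0],[27,4],[28,0],[28,2],[28,3],[28,6]]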